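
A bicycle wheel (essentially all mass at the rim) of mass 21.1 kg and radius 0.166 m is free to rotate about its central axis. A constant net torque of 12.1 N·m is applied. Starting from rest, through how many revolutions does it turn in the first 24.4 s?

I = MR² = (21.1)(0.166)² = 0.5814 kg·m².
α = τ/I = 12.1/0.5814 = 20.81 rad/s².
θ = ½αt² = ½(20.81)(24.4)² = 6195 rad.
Revolutions = θ/(2π) = 986.0.

≈ 986 revolutions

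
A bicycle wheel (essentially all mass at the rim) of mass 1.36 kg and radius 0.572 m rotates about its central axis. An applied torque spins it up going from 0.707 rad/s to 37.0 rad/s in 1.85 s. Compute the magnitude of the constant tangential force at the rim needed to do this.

F ≈ 15.3 N

I = MR² = (1.36)(0.572)² = 0.4450 kg·m².
α = Δω/Δt = (37.0 − 0.707)/1.85 = 19.62 rad/s².
The required torque is τ = Iα = (0.4450)(19.62) = 8.729 N·m.
A tangential force at the rim gives τ = FR, so F = τ/R = 8.729/0.572 = 15.26 N.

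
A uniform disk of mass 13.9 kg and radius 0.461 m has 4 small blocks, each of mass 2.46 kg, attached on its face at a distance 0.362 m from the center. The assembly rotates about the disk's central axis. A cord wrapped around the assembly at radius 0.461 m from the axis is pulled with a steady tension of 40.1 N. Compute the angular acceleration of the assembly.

α ≈ 6.68 rad/s²

I_disk = ½MR² = ½(13.9)(0.461)² = 1.477 kg·m².
I_blocks = 4·m·r² = 4(2.46)(0.362)² = 1.289 kg·m².
Total I = 2.766 kg·m².
τ = F r = (40.1)(0.461) = 18.49 N·m.
α = τ/I = 18.49/2.766 = 6.682 rad/s².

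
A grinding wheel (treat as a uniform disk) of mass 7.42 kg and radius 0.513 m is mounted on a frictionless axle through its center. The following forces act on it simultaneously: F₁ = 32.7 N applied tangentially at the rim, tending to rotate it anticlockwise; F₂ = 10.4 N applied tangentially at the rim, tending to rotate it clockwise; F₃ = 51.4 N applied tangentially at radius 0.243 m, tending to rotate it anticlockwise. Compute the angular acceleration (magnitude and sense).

I = ½MR² = (1/2)(7.42)(0.513)² = 0.9764 kg·m².
Taking anticlockwise as positive: τ₁ = +(32.7)(0.513) = +16.78 N·m; τ₂ = −(10.4)(0.513) = −5.335 N·m; τ₃ = +(51.4)(0.243) = +12.49 N·m.
Net torque τ = 23.93 N·m.
α = τ/I = 23.93/0.9764 = 24.51 rad/s².

α ≈ 24.5 rad/s², anticlockwise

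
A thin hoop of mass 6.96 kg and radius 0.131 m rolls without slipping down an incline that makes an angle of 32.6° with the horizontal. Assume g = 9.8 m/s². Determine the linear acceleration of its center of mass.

a ≈ 2.64 m/s²

Translation along the incline: Mg sinθ − f = Ma.
Rotation about the center: fR = Iα with I = MR². No-slip gives a = αR, so f = (I/R²)a = M a.
Substituting: Mg sinθ = (1 + 1.000)Ma, so a = g sinθ/(1 + 1.000) = (9.8) sin 32.6° / 2.000 = 2.640 m/s².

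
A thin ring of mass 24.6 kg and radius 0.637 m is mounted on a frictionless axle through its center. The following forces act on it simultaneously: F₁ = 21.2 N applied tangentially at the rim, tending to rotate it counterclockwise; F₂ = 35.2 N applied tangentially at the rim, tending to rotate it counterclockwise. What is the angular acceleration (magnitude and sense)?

α ≈ 3.60 rad/s², counterclockwise

I = MR² = (24.6)(0.637)² = 9.982 kg·m².
Taking counterclockwise as positive: τ₁ = +(21.2)(0.637) = +13.50 N·m; τ₂ = +(35.2)(0.637) = +22.42 N·m.
Net torque τ = 35.93 N·m.
α = τ/I = 35.93/9.982 = 3.599 rad/s².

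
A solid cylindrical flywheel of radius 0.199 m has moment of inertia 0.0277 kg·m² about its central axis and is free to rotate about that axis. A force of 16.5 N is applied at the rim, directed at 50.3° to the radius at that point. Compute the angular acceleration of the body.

α ≈ 91.2 rad/s²

Only the tangential component produces torque: τ = F R sinθ = (16.5)(0.199) sin 50.3° = 2.526 N·m.
Newton's second law for rotation, τ = Iα, gives α = τ/I = 2.526/0.02770 = 91.20 rad/s².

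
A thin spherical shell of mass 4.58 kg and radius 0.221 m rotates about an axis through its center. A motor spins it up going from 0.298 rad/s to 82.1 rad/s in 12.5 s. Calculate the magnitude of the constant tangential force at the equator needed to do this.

I = (2/3)MR² = (2/3)(4.58)(0.221)² = 0.1491 kg·m².
α = Δω/Δt = (82.1 − 0.298)/12.5 = 6.544 rad/s².
The required torque is τ = Iα = (0.1491)(6.544) = 0.9759 N·m.
A tangential force at the equator gives τ = FR, so F = τ/R = 0.9759/0.221 = 4.416 N.

F ≈ 4.42 N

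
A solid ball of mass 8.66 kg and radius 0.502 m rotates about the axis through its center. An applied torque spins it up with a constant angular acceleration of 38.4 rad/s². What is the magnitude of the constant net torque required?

τ ≈ 33.5 N·m

I = (2/5)MR² = (2/5)(8.66)(0.502)² = 0.8729 kg·m².
τ = Iα = (0.8729)(38.40) = 33.52 N·m.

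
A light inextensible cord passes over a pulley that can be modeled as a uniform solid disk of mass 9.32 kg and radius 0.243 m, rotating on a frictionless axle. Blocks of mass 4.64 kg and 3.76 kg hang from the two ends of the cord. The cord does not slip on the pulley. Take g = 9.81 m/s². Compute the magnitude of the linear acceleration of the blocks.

a ≈ 0.661 m/s²

I = ½MR² = (1/2)(9.32)(0.243)² = 0.2752 kg·m².
Heavier block: m₁g − T₁ = m₁a. Lighter block: T₂ − m₂g = m₂a.
Pulley: (T₁ − T₂)R = Iα = I(a/R), so T₁ − T₂ = (I/R²)a = (1/2)M_p a = 4.660·a.
Adding the three: (m₁ − m₂)g = (m₁ + m₂ + 4.660)a, so a = (4.64 − 3.76)(9.81)/(4.64 + 3.76 + 4.660) = 0.6610 m/s².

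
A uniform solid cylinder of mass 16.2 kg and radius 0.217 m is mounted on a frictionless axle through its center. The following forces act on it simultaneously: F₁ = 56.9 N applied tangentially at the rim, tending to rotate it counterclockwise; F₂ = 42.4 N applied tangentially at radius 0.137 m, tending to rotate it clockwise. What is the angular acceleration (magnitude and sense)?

I = ½MR² = (1/2)(16.2)(0.217)² = 0.3814 kg·m².
Taking counterclockwise as positive: τ₁ = +(56.9)(0.217) = +12.35 N·m; τ₂ = −(42.4)(0.137) = −5.809 N·m.
Net torque τ = 6.538 N·m.
α = τ/I = 6.538/0.3814 = 17.14 rad/s².

α ≈ 17.1 rad/s², counterclockwise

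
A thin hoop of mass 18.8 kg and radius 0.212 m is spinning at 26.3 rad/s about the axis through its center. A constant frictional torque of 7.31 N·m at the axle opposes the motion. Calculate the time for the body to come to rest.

t ≈ 3.04 s

I = MR² = (18.8)(0.212)² = 0.8449 kg·m².
The net torque has magnitude 7.31 N·m, opposing ω.
|α| = τ/I = 7.310/0.8449 = 8.651 rad/s² (deceleration).
0 = ω₀ − |α|t ⇒ t = ω₀/|α| = 26.3/8.651 = 3.040 s.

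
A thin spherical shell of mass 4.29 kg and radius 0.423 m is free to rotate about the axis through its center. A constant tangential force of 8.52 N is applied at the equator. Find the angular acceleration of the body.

I = (2/3)MR² = (2/3)(4.29)(0.423)² = 0.5117 kg·m².
τ = F R = (8.52)(0.423) = 3.604 N·m.
Newton's second law for rotation, τ = Iα, gives α = τ/I = 3.604/0.5117 = 7.043 rad/s².

α ≈ 7.04 rad/s²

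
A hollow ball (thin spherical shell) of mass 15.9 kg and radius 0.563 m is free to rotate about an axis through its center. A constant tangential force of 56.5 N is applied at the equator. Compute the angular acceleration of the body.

I = (2/3)MR² = (2/3)(15.9)(0.563)² = 3.360 kg·m².
τ = F R = (56.5)(0.563) = 31.81 N·m.
From τ = Iα: α = 31.81/3.360 = 9.467 rad/s².

α ≈ 9.47 rad/s²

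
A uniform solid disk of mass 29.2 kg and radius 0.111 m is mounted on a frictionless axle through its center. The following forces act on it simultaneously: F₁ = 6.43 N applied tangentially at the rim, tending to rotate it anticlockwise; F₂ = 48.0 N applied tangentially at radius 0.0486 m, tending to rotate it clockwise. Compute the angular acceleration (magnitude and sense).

α ≈ 9.00 rad/s², clockwise

I = ½MR² = (1/2)(29.2)(0.111)² = 0.1799 kg·m².
Taking anticlockwise as positive: τ₁ = +(6.43)(0.111) = +0.7137 N·m; τ₂ = −(48.0)(0.0486) = −2.333 N·m.
Net torque τ = -1.619 N·m.
α = τ/I = -1.619/0.1799 = -9.001 rad/s².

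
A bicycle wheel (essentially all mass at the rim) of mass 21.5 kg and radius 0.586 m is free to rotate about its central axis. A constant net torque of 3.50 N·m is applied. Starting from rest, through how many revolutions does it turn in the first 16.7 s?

I = MR² = (21.5)(0.586)² = 7.383 kg·m².
α = τ/I = 3.50/7.383 = 0.4741 rad/s².
θ = ½αt² = ½(0.4741)(16.7)² = 66.11 rad.
Revolutions = θ/(2π) = 10.52.

≈ 10.5 revolutions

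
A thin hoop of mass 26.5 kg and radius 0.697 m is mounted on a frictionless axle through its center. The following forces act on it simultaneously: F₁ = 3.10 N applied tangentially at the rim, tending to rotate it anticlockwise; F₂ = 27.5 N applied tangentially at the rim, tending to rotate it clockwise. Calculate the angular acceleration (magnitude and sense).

α ≈ 1.32 rad/s², clockwise

I = MR² = (26.5)(0.697)² = 12.87 kg·m².
Taking anticlockwise as positive: τ₁ = +(3.10)(0.697) = +2.161 N·m; τ₂ = −(27.5)(0.697) = −19.17 N·m.
Net torque τ = -17.01 N·m.
α = τ/I = -17.01/12.87 = -1.321 rad/s².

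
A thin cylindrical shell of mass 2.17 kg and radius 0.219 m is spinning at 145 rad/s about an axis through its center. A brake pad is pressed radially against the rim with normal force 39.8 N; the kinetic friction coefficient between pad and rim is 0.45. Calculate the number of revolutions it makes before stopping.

I = MR² = (2.17)(0.219)² = 0.1041 kg·m².
Friction force f = μN = (0.45)(39.8) = 17.91 N at the rim; torque magnitude τ = fR = 3.922 N·m, opposing ω.
|α| = τ/I = 3.922/0.1041 = 37.69 rad/s² (deceleration).
ω² = ω₀² − 2|α|θ with ω = 0 ⇒ θ = ω₀²/(2|α|) = 278.9 rad = 44.40 rev.

≈ 44.4 revolutions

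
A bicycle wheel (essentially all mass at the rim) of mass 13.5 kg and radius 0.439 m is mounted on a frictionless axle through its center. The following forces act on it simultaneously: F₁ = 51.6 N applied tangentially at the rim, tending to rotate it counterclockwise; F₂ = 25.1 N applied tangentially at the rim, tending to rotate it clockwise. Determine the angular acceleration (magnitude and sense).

I = MR² = (13.5)(0.439)² = 2.602 kg·m².
Taking counterclockwise as positive: τ₁ = +(51.6)(0.439) = +22.65 N·m; τ₂ = −(25.1)(0.439) = −11.02 N·m.
Net torque τ = 11.63 N·m.
α = τ/I = 11.63/2.602 = 4.471 rad/s².

α ≈ 4.47 rad/s², counterclockwise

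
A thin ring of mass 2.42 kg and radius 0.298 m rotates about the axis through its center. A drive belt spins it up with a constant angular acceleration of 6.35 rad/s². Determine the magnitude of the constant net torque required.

I = MR² = (2.42)(0.298)² = 0.2149 kg·m².
τ = Iα = (0.2149)(6.350) = 1.365 N·m.

τ ≈ 1.36 N·m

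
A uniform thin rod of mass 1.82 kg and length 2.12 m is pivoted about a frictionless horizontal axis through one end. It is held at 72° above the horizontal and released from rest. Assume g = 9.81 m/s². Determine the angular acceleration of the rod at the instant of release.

About the pivot, I = (1/3)ML² = (1/3)(1.82)(2.12)² = 2.727 kg·m².
The weight acts at the center, a distance L/2 = 1.060 m from the pivot; τ = Mg(L/2) cos 72° = 5.848 N·m.
α = τ/I = 5.848/2.727 = 2.145 rad/s².

α ≈ 2.14 rad/s²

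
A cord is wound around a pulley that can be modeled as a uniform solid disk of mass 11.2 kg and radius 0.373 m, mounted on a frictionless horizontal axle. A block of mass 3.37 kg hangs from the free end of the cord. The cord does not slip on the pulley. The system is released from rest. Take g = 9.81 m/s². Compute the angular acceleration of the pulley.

I = ½MR² = (1/2)(11.2)(0.373)² = 0.7791 kg·m².
Block: mg − T = ma. Pulley: TR = Iα. No-slip: a = αR, so T = (I/R²)a = 5.600·a.
Then mg = (m + 5.600)a, so a = (3.37)(9.81)/(3.37 + 5.600) = 3.686 m/s².
α = a/R = 3.686/0.373 = 9.881 rad/s².

α ≈ 9.88 rad/s²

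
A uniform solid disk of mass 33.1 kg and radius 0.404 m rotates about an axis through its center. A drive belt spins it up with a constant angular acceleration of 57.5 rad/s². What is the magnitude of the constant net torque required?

I = ½MR² = (1/2)(33.1)(0.404)² = 2.701 kg·m².
τ = Iα = (2.701)(57.50) = 155.3 N·m.

τ ≈ 155 N·m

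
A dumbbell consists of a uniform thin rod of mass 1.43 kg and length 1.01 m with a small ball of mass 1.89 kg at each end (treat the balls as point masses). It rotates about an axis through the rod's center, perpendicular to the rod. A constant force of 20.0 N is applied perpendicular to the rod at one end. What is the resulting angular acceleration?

α ≈ 9.30 rad/s²

I_rod = (1/12)ML² = (1/12)(1.43)(1.01)² = 0.1216 kg·m².
I_balls = 2·m·(L/2)² = 2(1.89)(0.5050)² = 0.9640 kg·m².
Total I = 1.086 kg·m².
τ = F·(L/2) = (20.0)(0.505) = 10.10 N·m.
α = τ/I = 10.10/1.086 = 9.304 rad/s².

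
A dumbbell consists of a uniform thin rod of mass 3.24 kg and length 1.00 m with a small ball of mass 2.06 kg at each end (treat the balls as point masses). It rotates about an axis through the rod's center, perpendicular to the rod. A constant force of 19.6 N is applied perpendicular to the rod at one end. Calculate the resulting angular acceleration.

α ≈ 7.54 rad/s²

I_rod = (1/12)ML² = (1/12)(3.24)(1.00)² = 0.2700 kg·m².
I_balls = 2·m·(L/2)² = 2(2.06)(0.5000)² = 1.030 kg·m².
Total I = 1.300 kg·m².
τ = F·(L/2) = (19.6)(0.500) = 9.800 N·m.
α = τ/I = 9.800/1.300 = 7.538 rad/s².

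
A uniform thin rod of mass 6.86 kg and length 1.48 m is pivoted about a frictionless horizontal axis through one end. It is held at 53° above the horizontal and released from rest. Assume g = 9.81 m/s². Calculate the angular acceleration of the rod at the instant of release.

About the pivot, I = (1/3)ML² = (1/3)(6.86)(1.48)² = 5.009 kg·m².
The weight acts at the center, a distance L/2 = 0.7400 m from the pivot; τ = Mg(L/2) cos 53° = 29.97 N·m.
α = τ/I = 29.97/5.009 = 5.984 rad/s².

α ≈ 5.98 rad/s²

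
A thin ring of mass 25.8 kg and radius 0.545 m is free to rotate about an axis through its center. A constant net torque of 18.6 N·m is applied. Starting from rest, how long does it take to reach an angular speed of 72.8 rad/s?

t ≈ 30.0 s

I = MR² = (25.8)(0.545)² = 7.663 kg·m².
α = τ/I = 18.6/7.663 = 2.427 rad/s².
ω = αt ⇒ t = ω/α = 72.8/2.427 = 29.99 s.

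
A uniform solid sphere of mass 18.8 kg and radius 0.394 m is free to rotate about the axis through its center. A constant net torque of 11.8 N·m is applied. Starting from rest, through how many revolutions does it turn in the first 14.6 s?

≈ 171 revolutions

I = (2/5)MR² = (2/5)(18.8)(0.394)² = 1.167 kg·m².
α = τ/I = 11.8/1.167 = 10.11 rad/s².
θ = ½αt² = ½(10.11)(14.6)² = 1077 rad.
Revolutions = θ/(2π) = 171.5.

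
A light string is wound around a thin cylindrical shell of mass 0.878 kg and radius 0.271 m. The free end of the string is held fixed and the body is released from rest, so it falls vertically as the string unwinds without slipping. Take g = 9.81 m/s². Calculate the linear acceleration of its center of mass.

Translation: Mg − T = Ma. Rotation about the center: TR = Iα with I = MR².
With a = αR: T = (I/R²)a = M a, so Mg = (1 + 1.000)Ma.
a = g/(1 + 1.000) = 9.81/2.000 = 4.905 m/s².

a ≈ 4.91 m/s²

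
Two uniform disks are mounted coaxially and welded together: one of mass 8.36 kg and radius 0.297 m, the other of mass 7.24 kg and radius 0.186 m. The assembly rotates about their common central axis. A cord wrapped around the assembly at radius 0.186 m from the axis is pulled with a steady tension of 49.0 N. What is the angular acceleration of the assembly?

I = ½M₁R₁² + ½M₂R₂² = ½(8.36)(0.297)² + ½(7.24)(0.186)² = 0.4940 kg·m².
τ = F r = (49.0)(0.186) = 9.114 N·m.
α = τ/I = 9.114/0.4940 = 18.45 rad/s².

α ≈ 18.5 rad/s²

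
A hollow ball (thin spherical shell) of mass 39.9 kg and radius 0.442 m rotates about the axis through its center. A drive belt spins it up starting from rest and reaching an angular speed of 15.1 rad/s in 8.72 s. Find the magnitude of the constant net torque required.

I = (2/3)MR² = (2/3)(39.9)(0.442)² = 5.197 kg·m².
α = Δω/Δt = (15.1 − 0)/8.72 = 1.732 rad/s².
τ = Iα = (5.197)(1.732) = 8.999 N·m.

τ ≈ 9.00 N·m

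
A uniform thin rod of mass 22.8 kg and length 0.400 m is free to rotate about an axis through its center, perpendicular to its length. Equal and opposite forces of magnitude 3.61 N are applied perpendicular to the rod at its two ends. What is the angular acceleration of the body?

I = (1/12)ML² = (1/12)(22.8)(0.400)² = 0.3040 kg·m².
The couple gives τ = F·(L/2) + F·(L/2) = F L = (3.61)(0.400) = 1.444 N·m.
Newton's second law for rotation, τ = Iα, gives α = τ/I = 1.444/0.3040 = 4.750 rad/s².

α ≈ 4.75 rad/s²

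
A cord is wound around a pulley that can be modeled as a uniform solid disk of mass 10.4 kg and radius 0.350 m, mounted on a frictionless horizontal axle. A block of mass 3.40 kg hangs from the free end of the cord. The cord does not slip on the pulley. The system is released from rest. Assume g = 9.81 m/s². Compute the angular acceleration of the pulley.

I = ½MR² = (1/2)(10.4)(0.350)² = 0.6370 kg·m².
Block: mg − T = ma. Pulley: TR = Iα. No-slip: a = αR, so T = (I/R²)a = 5.200·a.
Then mg = (m + 5.200)a, so a = (3.40)(9.81)/(3.40 + 5.200) = 3.878 m/s².
α = a/R = 3.878/0.350 = 11.08 rad/s².

α ≈ 11.1 rad/s²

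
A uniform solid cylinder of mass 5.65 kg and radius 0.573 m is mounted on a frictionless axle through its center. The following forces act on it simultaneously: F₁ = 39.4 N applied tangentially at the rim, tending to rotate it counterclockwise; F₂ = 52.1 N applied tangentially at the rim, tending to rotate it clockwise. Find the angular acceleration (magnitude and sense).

α ≈ 7.85 rad/s², clockwise

I = ½MR² = (1/2)(5.65)(0.573)² = 0.9275 kg·m².
Taking counterclockwise as positive: τ₁ = +(39.4)(0.573) = +22.58 N·m; τ₂ = −(52.1)(0.573) = −29.85 N·m.
Net torque τ = -7.277 N·m.
α = τ/I = -7.277/0.9275 = -7.846 rad/s².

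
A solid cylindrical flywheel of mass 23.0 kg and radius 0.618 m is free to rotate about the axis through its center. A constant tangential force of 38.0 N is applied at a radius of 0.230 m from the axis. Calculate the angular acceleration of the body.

α ≈ 1.99 rad/s²

I = ½MR² = (1/2)(23.0)(0.618)² = 4.392 kg·m².
τ = F·r = (38.0)(0.230) = 8.740 N·m.
Newton's second law for rotation, τ = Iα, gives α = τ/I = 8.740/4.392 = 1.990 rad/s².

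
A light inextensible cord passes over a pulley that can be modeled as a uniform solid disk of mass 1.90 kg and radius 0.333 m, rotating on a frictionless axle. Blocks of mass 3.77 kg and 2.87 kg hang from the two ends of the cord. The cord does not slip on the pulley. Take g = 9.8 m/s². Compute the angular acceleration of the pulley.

I = ½MR² = (1/2)(1.90)(0.333)² = 0.1053 kg·m².
Heavier block: m₁g − T₁ = m₁a. Lighter block: T₂ − m₂g = m₂a.
Pulley: (T₁ − T₂)R = Iα = I(a/R), so T₁ − T₂ = (I/R²)a = (1/2)M_p a = 0.9500·a.
Adding the three: (m₁ − m₂)g = (m₁ + m₂ + 0.9500)a, so a = (3.77 − 2.87)(9.8)/(3.77 + 2.87 + 0.9500) = 1.162 m/s².
α = a/R = 1.162/0.333 = 3.490 rad/s².

α ≈ 3.49 rad/s²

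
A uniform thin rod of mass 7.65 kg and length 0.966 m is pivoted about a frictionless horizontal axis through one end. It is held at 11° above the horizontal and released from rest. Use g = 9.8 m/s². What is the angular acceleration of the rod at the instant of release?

α ≈ 14.9 rad/s²

About the pivot, I = (1/3)ML² = (1/3)(7.65)(0.966)² = 2.380 kg·m².
The weight acts at the center, a distance L/2 = 0.4830 m from the pivot; τ = Mg(L/2) cos 11° = 35.55 N·m.
α = τ/I = 35.55/2.380 = 14.94 rad/s².
(Equivalently α = (3g/(2L)) cos 11° = 14.94 rad/s².)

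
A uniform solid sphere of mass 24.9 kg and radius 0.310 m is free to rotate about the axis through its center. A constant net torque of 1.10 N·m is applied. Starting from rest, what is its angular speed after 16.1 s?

I = (2/5)MR² = (2/5)(24.9)(0.310)² = 0.9572 kg·m².
α = τ/I = 1.10/0.9572 = 1.149 rad/s².
ω = ω₀ + αt = 0 + (1.149)(16.1) = 18.50 rad/s.

ω ≈ 18.5 rad/s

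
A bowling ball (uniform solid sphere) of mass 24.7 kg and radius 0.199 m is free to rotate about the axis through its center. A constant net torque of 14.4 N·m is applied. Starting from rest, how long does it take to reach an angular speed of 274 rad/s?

t ≈ 7.44 s

I = (2/5)MR² = (2/5)(24.7)(0.199)² = 0.3913 kg·m².
α = τ/I = 14.4/0.3913 = 36.80 rad/s².
ω = αt ⇒ t = ω/α = 274/36.80 = 7.445 s.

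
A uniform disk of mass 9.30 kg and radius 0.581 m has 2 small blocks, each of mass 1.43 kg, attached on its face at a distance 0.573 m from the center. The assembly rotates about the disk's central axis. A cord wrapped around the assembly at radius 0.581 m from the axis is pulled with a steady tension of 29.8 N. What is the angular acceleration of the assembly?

α ≈ 6.90 rad/s²

I_disk = ½MR² = ½(9.30)(0.581)² = 1.570 kg·m².
I_blocks = 2·m·r² = 2(1.43)(0.573)² = 0.9390 kg·m².
Total I = 2.509 kg·m².
τ = F r = (29.8)(0.581) = 17.31 N·m.
α = τ/I = 17.31/2.509 = 6.902 rad/s².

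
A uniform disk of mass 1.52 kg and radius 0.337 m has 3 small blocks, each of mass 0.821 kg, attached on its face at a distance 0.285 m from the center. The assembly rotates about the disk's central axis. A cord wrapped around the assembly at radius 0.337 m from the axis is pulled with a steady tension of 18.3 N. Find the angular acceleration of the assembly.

I_disk = ½MR² = ½(1.52)(0.337)² = 0.08631 kg·m².
I_blocks = 3·m·r² = 3(0.821)(0.285)² = 0.2001 kg·m².
Total I = 0.2864 kg·m².
τ = F r = (18.3)(0.337) = 6.167 N·m.
α = τ/I = 6.167/0.2864 = 21.54 rad/s².

α ≈ 21.5 rad/s²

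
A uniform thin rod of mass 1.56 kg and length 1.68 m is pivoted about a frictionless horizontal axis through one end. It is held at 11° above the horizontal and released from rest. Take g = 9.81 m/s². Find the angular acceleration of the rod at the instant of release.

α ≈ 8.60 rad/s²

About the pivot, I = (1/3)ML² = (1/3)(1.56)(1.68)² = 1.468 kg·m².
The weight acts at the center, a distance L/2 = 0.8400 m from the pivot; τ = Mg(L/2) cos 11° = 12.62 N·m.
α = τ/I = 12.62/1.468 = 8.598 rad/s².
(Equivalently α = (3g/(2L)) cos 11° = 8.598 rad/s².)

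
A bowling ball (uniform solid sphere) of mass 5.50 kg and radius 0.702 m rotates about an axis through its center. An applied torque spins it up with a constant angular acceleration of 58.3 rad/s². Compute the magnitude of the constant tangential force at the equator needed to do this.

I = (2/5)MR² = (2/5)(5.50)(0.702)² = 1.084 kg·m².
The required torque is τ = Iα = (1.084)(58.30) = 63.21 N·m.
A tangential force at the equator gives τ = FR, so F = τ/R = 63.21/0.702 = 90.04 N.

F ≈ 90.0 N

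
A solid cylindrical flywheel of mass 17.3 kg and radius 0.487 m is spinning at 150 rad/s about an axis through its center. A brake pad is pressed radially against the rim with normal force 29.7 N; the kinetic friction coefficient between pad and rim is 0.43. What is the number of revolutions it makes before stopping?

≈ 591 revolutions

I = ½MR² = (1/2)(17.3)(0.487)² = 2.052 kg·m².
Friction force f = μN = (0.43)(29.7) = 12.77 N at the rim; torque magnitude τ = fR = 6.219 N·m, opposing ω.
|α| = τ/I = 6.219/2.052 = 3.032 rad/s² (deceleration).
ω² = ω₀² − 2|α|θ with ω = 0 ⇒ θ = ω₀²/(2|α|) = 3711 rad = 590.6 rev.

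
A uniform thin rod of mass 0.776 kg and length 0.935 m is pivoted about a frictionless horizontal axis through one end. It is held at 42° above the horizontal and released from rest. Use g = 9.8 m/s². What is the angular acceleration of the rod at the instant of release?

About the pivot, I = (1/3)ML² = (1/3)(0.776)(0.935)² = 0.2261 kg·m².
The weight acts at the center, a distance L/2 = 0.4675 m from the pivot; τ = Mg(L/2) cos 42° = 2.642 N·m.
α = τ/I = 2.642/0.2261 = 11.68 rad/s².
(Equivalently α = (3g/(2L)) cos 42° = 11.68 rad/s².)

α ≈ 11.7 rad/s²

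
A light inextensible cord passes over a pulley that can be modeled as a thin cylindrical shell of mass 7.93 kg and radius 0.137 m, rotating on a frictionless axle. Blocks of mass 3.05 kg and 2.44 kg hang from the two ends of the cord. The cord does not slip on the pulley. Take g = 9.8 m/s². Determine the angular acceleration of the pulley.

α ≈ 3.25 rad/s²

I = MR² = (7.93)(0.137)² = 0.1488 kg·m².
Heavier block: m₁g − T₁ = m₁a. Lighter block: T₂ − m₂g = m₂a.
Pulley: (T₁ − T₂)R = Iα = I(a/R), so T₁ − T₂ = (I/R²)a = 1·M_p a = 7.930·a.
Adding the three: (m₁ − m₂)g = (m₁ + m₂ + 7.930)a, so a = (3.05 − 2.44)(9.8)/(3.05 + 2.44 + 7.930) = 0.4455 m/s².
α = a/R = 0.4455/0.137 = 3.251 rad/s².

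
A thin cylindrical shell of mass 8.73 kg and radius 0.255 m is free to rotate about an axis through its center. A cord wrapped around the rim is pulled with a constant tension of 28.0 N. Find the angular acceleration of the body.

α ≈ 12.6 rad/s²

I = MR² = (8.73)(0.255)² = 0.5677 kg·m².
τ = F R = (28.0)(0.255) = 7.140 N·m.
Newton's second law for rotation, τ = Iα, gives α = τ/I = 7.140/0.5677 = 12.58 rad/s².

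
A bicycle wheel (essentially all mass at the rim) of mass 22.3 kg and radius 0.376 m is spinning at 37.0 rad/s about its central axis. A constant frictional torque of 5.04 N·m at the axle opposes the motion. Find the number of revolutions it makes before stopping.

I = MR² = (22.3)(0.376)² = 3.153 kg·m².
The net torque has magnitude 5.04 N·m, opposing ω.
|α| = τ/I = 5.040/3.153 = 1.599 rad/s² (deceleration).
ω² = ω₀² − 2|α|θ with ω = 0 ⇒ θ = ω₀²/(2|α|) = 428.2 rad = 68.15 rev.

≈ 68.1 revolutions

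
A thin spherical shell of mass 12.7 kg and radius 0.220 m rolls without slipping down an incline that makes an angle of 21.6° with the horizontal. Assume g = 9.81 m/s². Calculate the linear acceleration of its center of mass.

a ≈ 2.17 m/s²

Translation along the incline: Mg sinθ − f = Ma.
Rotation about the center: fR = Iα with I = (2/3)MR². No-slip gives a = αR, so f = (I/R²)a = (2/3)M a.
Substituting: Mg sinθ = (1 + 0.6667)Ma, so a = g sinθ/(1 + 0.6667) = (9.81) sin 21.6° / 1.667 = 2.167 m/s².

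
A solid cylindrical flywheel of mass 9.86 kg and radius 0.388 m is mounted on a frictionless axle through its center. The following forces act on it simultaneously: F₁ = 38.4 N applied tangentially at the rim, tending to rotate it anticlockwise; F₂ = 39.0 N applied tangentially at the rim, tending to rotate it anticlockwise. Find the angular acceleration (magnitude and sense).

I = ½MR² = (1/2)(9.86)(0.388)² = 0.7422 kg·m².
Taking anticlockwise as positive: τ₁ = +(38.4)(0.388) = +14.90 N·m; τ₂ = +(39.0)(0.388) = +15.13 N·m.
Net torque τ = 30.03 N·m.
α = τ/I = 30.03/0.7422 = 40.46 rad/s².

α ≈ 40.5 rad/s², anticlockwise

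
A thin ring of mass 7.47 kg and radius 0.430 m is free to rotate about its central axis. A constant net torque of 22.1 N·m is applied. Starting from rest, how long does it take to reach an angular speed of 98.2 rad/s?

I = MR² = (7.47)(0.430)² = 1.381 kg·m².
α = τ/I = 22.1/1.381 = 16.00 rad/s².
ω = αt ⇒ t = ω/α = 98.2/16.00 = 6.137 s.

t ≈ 6.14 s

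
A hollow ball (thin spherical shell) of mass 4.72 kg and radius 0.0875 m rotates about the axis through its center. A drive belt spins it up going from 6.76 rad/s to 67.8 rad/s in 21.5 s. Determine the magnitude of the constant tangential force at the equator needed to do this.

F ≈ 0.782 N

I = (2/3)MR² = (2/3)(4.72)(0.0875)² = 0.02409 kg·m².
α = Δω/Δt = (67.8 − 6.76)/21.5 = 2.839 rad/s².
The required torque is τ = Iα = (0.02409)(2.839) = 0.06840 N·m.
A tangential force at the equator gives τ = FR, so F = τ/R = 0.06840/0.0875 = 0.7817 N.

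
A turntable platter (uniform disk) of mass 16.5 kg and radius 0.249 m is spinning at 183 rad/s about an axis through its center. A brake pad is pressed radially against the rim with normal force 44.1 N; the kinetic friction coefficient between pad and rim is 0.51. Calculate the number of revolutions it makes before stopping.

I = ½MR² = (1/2)(16.5)(0.249)² = 0.5115 kg·m².
Friction force f = μN = (0.51)(44.1) = 22.49 N at the rim; torque magnitude τ = fR = 5.600 N·m, opposing ω.
|α| = τ/I = 5.600/0.5115 = 10.95 rad/s² (deceleration).
ω² = ω₀² − 2|α|θ with ω = 0 ⇒ θ = ω₀²/(2|α|) = 1529 rad = 243.4 rev.

≈ 243 revolutions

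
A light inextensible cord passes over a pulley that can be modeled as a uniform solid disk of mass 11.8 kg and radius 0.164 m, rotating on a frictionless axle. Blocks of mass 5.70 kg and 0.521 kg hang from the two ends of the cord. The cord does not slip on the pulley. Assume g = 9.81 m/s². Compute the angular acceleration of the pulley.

I = ½MR² = (1/2)(11.8)(0.164)² = 0.1587 kg·m².
Heavier block: m₁g − T₁ = m₁a. Lighter block: T₂ − m₂g = m₂a.
Pulley: (T₁ − T₂)R = Iα = I(a/R), so T₁ − T₂ = (I/R²)a = (1/2)M_p a = 5.900·a.
Adding the three: (m₁ − m₂)g = (m₁ + m₂ + 5.900)a, so a = (5.70 − 0.521)(9.81)/(5.70 + 0.521 + 5.900) = 4.192 m/s².
α = a/R = 4.192/0.164 = 25.56 rad/s².

α ≈ 25.6 rad/s²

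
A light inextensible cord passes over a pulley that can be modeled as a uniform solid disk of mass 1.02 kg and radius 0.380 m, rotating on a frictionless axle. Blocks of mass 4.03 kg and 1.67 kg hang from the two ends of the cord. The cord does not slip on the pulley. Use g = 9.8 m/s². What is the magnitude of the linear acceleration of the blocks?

a ≈ 3.72 m/s²

I = ½MR² = (1/2)(1.02)(0.380)² = 0.07364 kg·m².
Heavier block: m₁g − T₁ = m₁a. Lighter block: T₂ − m₂g = m₂a.
Pulley: (T₁ − T₂)R = Iα = I(a/R), so T₁ − T₂ = (I/R²)a = (1/2)M_p a = 0.5100·a.
Adding the three: (m₁ − m₂)g = (m₁ + m₂ + 0.5100)a, so a = (4.03 − 1.67)(9.8)/(4.03 + 1.67 + 0.5100) = 3.724 m/s².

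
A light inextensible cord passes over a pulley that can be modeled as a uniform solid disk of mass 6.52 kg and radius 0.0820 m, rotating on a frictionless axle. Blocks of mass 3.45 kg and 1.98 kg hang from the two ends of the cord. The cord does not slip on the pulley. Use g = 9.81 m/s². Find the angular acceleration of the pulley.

α ≈ 20.2 rad/s²

I = ½MR² = (1/2)(6.52)(0.0820)² = 0.02192 kg·m².
Heavier block: m₁g − T₁ = m₁a. Lighter block: T₂ − m₂g = m₂a.
Pulley: (T₁ − T₂)R = Iα = I(a/R), so T₁ − T₂ = (I/R²)a = (1/2)M_p a = 3.260·a.
Adding the three: (m₁ − m₂)g = (m₁ + m₂ + 3.260)a, so a = (3.45 − 1.98)(9.81)/(3.45 + 1.98 + 3.260) = 1.659 m/s².
α = a/R = 1.659/0.0820 = 20.24 rad/s².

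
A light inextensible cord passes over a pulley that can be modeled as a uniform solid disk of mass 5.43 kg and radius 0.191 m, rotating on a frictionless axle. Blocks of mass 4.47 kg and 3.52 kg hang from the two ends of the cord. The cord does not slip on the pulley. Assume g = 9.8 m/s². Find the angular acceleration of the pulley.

α ≈ 4.55 rad/s²

I = ½MR² = (1/2)(5.43)(0.191)² = 0.09905 kg·m².
Heavier block: m₁g − T₁ = m₁a. Lighter block: T₂ − m₂g = m₂a.
Pulley: (T₁ − T₂)R = Iα = I(a/R), so T₁ − T₂ = (I/R²)a = (1/2)M_p a = 2.715·a.
Adding the three: (m₁ − m₂)g = (m₁ + m₂ + 2.715)a, so a = (4.47 − 3.52)(9.8)/(4.47 + 3.52 + 2.715) = 0.8697 m/s².
α = a/R = 0.8697/0.191 = 4.553 rad/s².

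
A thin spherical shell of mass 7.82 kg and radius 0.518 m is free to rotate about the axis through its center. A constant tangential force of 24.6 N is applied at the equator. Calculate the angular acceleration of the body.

α ≈ 9.11 rad/s²

I = (2/3)MR² = (2/3)(7.82)(0.518)² = 1.399 kg·m².
τ = F R = (24.6)(0.518) = 12.74 N·m.
From τ = Iα: α = 12.74/1.399 = 9.109 rad/s².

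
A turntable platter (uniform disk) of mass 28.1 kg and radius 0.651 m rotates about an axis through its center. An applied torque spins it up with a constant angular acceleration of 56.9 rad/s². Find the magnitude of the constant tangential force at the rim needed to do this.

I = ½MR² = (1/2)(28.1)(0.651)² = 5.954 kg·m².
The required torque is τ = Iα = (5.954)(56.90) = 338.8 N·m.
A tangential force at the rim gives τ = FR, so F = τ/R = 338.8/0.651 = 520.4 N.

F ≈ 520 N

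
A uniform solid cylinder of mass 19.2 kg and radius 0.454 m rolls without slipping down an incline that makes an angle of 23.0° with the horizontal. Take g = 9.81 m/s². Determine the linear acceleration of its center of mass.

a ≈ 2.56 m/s²

Translation along the incline: Mg sinθ − f = Ma.
Rotation about the center: fR = Iα with I = ½MR². No-slip gives a = αR, so f = (I/R²)a = (1/2)M a.
Substituting: Mg sinθ = (1 + 0.5000)Ma, so a = g sinθ/(1 + 0.5000) = (9.81) sin 23.0° / 1.500 = 2.555 m/s².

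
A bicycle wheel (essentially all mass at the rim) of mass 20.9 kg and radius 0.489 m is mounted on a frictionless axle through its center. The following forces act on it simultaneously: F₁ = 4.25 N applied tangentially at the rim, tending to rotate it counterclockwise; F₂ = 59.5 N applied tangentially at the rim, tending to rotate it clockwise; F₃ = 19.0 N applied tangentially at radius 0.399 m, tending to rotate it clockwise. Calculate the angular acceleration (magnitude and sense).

I = MR² = (20.9)(0.489)² = 4.998 kg·m².
Taking counterclockwise as positive: τ₁ = +(4.25)(0.489) = +2.078 N·m; τ₂ = −(59.5)(0.489) = −29.10 N·m; τ₃ = −(19.0)(0.399) = −7.581 N·m.
Net torque τ = -34.60 N·m.
α = τ/I = -34.60/4.998 = -6.923 rad/s².

α ≈ 6.92 rad/s², clockwise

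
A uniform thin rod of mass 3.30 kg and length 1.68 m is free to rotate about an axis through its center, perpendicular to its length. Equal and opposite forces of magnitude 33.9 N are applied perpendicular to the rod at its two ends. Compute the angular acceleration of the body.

α ≈ 73.4 rad/s²

I = (1/12)ML² = (1/12)(3.30)(1.68)² = 0.7762 kg·m².
The couple gives τ = F·(L/2) + F·(L/2) = F L = (33.9)(1.68) = 56.95 N·m.
From τ = Iα: α = 56.95/0.7762 = 73.38 rad/s².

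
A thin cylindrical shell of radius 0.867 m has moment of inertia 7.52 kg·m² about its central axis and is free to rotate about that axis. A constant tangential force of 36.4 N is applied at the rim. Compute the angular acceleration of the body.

α ≈ 4.20 rad/s²

τ = F R = (36.4)(0.867) = 31.56 N·m.
From τ = Iα: α = 31.56/7.520 = 4.197 rad/s².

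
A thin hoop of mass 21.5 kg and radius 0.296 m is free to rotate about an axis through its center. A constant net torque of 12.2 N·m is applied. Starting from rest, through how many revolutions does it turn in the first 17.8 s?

≈ 163 revolutions

I = MR² = (21.5)(0.296)² = 1.884 kg·m².
α = τ/I = 12.2/1.884 = 6.476 rad/s².
θ = ½αt² = ½(6.476)(17.8)² = 1026 rad.
Revolutions = θ/(2π) = 163.3.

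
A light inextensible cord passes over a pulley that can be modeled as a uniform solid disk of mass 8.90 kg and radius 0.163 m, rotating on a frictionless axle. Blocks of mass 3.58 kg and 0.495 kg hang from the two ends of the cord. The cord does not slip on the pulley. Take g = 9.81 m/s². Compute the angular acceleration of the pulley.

I = ½MR² = (1/2)(8.90)(0.163)² = 0.1182 kg·m².
Heavier block: m₁g − T₁ = m₁a. Lighter block: T₂ − m₂g = m₂a.
Pulley: (T₁ − T₂)R = Iα = I(a/R), so T₁ − T₂ = (I/R²)a = (1/2)M_p a = 4.450·a.
Adding the three: (m₁ − m₂)g = (m₁ + m₂ + 4.450)a, so a = (3.58 − 0.495)(9.81)/(3.58 + 0.495 + 4.450) = 3.550 m/s².
α = a/R = 3.550/0.163 = 21.78 rad/s².

α ≈ 21.8 rad/s²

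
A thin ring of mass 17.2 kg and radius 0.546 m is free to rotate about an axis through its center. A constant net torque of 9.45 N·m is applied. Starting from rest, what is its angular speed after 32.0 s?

ω ≈ 59.0 rad/s

I = MR² = (17.2)(0.546)² = 5.128 kg·m².
α = τ/I = 9.45/5.128 = 1.843 rad/s².
ω = ω₀ + αt = 0 + (1.843)(32.0) = 58.98 rad/s.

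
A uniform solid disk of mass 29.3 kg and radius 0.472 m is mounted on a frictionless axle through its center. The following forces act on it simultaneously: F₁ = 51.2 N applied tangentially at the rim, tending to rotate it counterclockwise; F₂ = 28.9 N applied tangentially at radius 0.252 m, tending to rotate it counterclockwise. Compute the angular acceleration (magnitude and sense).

α ≈ 9.64 rad/s², counterclockwise

I = ½MR² = (1/2)(29.3)(0.472)² = 3.264 kg·m².
Taking counterclockwise as positive: τ₁ = +(51.2)(0.472) = +24.17 N·m; τ₂ = +(28.9)(0.252) = +7.283 N·m.
Net torque τ = 31.45 N·m.
α = τ/I = 31.45/3.264 = 9.636 rad/s².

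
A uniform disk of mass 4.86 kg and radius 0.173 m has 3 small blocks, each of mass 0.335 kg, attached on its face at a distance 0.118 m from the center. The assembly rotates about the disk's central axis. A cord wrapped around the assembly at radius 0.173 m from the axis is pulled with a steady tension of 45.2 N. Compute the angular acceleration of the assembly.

I_disk = ½MR² = ½(4.86)(0.173)² = 0.07273 kg·m².
I_blocks = 3·m·r² = 3(0.335)(0.118)² = 0.01399 kg·m².
Total I = 0.08672 kg·m².
τ = F r = (45.2)(0.173) = 7.820 N·m.
α = τ/I = 7.820/0.08672 = 90.17 rad/s².

α ≈ 90.2 rad/s²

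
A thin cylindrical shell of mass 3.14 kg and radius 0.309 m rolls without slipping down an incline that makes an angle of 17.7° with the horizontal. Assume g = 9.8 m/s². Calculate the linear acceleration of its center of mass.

a ≈ 1.49 m/s²

Translation along the incline: Mg sinθ − f = Ma.
Rotation about the center: fR = Iα with I = MR². No-slip gives a = αR, so f = (I/R²)a = M a.
Substituting: Mg sinθ = (1 + 1.000)Ma, so a = g sinθ/(1 + 1.000) = (9.8) sin 17.7° / 2.000 = 1.490 m/s².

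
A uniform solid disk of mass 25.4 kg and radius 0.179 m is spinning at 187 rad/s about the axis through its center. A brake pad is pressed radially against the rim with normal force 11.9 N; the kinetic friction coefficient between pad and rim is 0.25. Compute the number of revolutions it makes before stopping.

I = ½MR² = (1/2)(25.4)(0.179)² = 0.4069 kg·m².
Friction force f = μN = (0.25)(11.9) = 2.975 N at the rim; torque magnitude τ = fR = 0.5325 N·m, opposing ω.
|α| = τ/I = 0.5325/0.4069 = 1.309 rad/s² (deceleration).
ω² = ω₀² − 2|α|θ with ω = 0 ⇒ θ = ω₀²/(2|α|) = 13360 rad = 2126 rev.

≈ 2130 revolutions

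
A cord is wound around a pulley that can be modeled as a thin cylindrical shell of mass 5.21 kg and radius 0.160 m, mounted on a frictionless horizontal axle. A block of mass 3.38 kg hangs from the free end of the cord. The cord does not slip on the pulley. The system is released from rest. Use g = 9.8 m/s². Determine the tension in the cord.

I = MR² = (5.21)(0.160)² = 0.1334 kg·m².
Block: mg − T = ma. Pulley: TR = Iα. No-slip: a = αR, so T = (I/R²)a = 5.210·a.
Then mg = (m + 5.210)a, so a = (3.38)(9.8)/(3.38 + 5.210) = 3.856 m/s².
T = 5.210·a = 20.09 N.

T ≈ 20.1 N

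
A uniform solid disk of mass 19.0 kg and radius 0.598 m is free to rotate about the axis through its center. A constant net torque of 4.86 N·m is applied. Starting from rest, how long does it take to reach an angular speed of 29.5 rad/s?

I = ½MR² = (1/2)(19.0)(0.598)² = 3.397 kg·m².
α = τ/I = 4.86/3.397 = 1.431 rad/s².
ω = αt ⇒ t = ω/α = 29.5/1.431 = 20.62 s.

t ≈ 20.6 s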